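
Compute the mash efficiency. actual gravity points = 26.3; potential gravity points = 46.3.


efficiency = actual / potential × 100
efficiency = 26.3 / 46.3 × 100

56.8035 %


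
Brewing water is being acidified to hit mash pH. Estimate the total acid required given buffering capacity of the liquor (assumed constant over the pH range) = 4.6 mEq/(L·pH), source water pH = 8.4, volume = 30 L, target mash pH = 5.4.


acid = buffering capacity · (pH_source − pH_target) · V
acid = 4.6 · (8.4 − 5.4) · 30

414.0000 mEq


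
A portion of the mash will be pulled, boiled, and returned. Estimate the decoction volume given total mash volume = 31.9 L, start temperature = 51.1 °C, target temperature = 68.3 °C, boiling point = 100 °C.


V_dec = V_total·(T_target − T_start)/(T_boil − T_start)
V_dec = 31.9·(68.3 − 51.1)/(100 − 51.1)

11.2204 L


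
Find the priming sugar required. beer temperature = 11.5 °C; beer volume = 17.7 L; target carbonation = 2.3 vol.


residual = 14.695·(0.01821 + 0.09011·e^(−0.04·T));  sugar = (target − residual)·4.0·V
residual = 14.695·(0.01821 + 0.09011·e^(−0.04·11.5)) = 1.1035
sugar = (2.3 − 1.1035)·4.0·17.7

84.7107 g


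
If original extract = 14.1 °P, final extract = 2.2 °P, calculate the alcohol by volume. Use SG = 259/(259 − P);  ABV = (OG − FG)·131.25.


OG = 259/(259 − 14.1) = 1.0576
FG = 259/(259 − 2.2) = 1.0086
ABV = (1.0576 − 1.0086)·131.25

6.4322 % ABV


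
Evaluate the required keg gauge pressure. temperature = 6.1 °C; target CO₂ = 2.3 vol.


psi = vols/(0.01821 + 0.09011·e^(−0.04·T)) − 14.695
psi = 2.3/(0.01821 + 0.09011·e^(−0.04·6.1)) − 14.695

11.2030 psi


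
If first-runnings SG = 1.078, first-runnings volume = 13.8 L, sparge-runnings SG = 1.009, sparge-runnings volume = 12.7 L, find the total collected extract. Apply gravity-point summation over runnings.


total = Σ (SG_i − 1)·1000·V_i
first = (1.078 − 1)·1000·13.8 = 1076.4000
sparge = (1.009 − 1)·1000·12.7 = 114.3000
total = 1076.4000 + 114.3000

1190.7000 gravity·L


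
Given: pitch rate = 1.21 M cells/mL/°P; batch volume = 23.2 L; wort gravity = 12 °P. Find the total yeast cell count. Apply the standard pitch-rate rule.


cells (billions) = rate · V_L · °P
cells = 1.21 · 23.2 · 12

336.8640 billion cells


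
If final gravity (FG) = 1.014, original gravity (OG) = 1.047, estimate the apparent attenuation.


AA = (OG − FG)/(OG − 1) · 100
AA = (1.047 − 1.014)/(1.047 − 1) · 100

70.2128 %


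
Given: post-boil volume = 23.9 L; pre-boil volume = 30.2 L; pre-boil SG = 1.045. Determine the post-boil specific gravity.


SG_post = 1 + (SG_pre − 1)·V_pre/V_post
pts_pre = (1.045 − 1)·1000 = 45.0000
pts_post = 45.0000·30.2/23.9 = 56.8619
SG_post = 1 + 56.8619/1000

1.0569


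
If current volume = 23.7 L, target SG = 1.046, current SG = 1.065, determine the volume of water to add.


V_water = V·((SG_curr − 1)/(SG_target − 1) − 1)
V_water = 23.7·((1.065 − 1)/(1.046 − 1) − 1)

9.7891 L


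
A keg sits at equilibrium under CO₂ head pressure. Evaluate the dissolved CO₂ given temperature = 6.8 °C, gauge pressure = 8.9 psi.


vols = (P + 14.695)·(0.01821 + 0.09011·e^(−0.04·T))
vols = (8.9 + 14.695)·(0.01821 + 0.09011·e^(−0.04·6.8))

2.0495 volumes


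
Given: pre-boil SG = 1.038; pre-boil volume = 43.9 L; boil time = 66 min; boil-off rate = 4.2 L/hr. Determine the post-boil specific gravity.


V_post = V_pre − rate·(t/60);  SG_post = 1 + (SG_pre−1)·V_pre/V_post
V_post = 43.9 − 4.2·(66/60) = 39.2800
SG_post = 1 + (1.038 − 1)·43.9/39.2800

1.0425


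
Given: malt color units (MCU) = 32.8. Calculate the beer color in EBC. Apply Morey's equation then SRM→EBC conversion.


SRM = 1.4922·MCU^0.6859;  EBC = SRM·1.97
SRM = 1.4922·32.8^0.6859 = 16.3518
EBC = 16.3518·1.97

32.2130 EBC


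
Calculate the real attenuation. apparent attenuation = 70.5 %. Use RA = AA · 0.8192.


RA = 70.5 · 0.8192

57.7536 %


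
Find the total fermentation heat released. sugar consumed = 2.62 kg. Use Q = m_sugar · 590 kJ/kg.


Q = 2.62 · 590

1545.8000 kJ


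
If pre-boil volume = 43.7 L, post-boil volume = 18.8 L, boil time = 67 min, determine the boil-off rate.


rate = (V_pre − V_post) / (t_min/60)
rate = (43.7 − 18.8) / (67/60)

22.2985 L/hr


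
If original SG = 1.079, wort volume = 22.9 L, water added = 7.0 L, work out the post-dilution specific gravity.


SG_new = 1 + (SG_old − 1)·V_old/(V_old + V_water)
pts = (1.079 − 1)·1000·22.9/(22.9 + 7.0) = 60.5050
SG_new = 1 + 60.5050/1000

1.0605


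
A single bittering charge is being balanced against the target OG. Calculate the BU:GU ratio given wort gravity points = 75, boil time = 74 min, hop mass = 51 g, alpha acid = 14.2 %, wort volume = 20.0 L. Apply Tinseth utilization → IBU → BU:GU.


U = 1.65·0.000125^(GP/1000)·(1−e^(−0.04t))/4.15;  IBU = (α/100)·m·U·1000/V;  BU:GU = IBU/GP
U = 1.65·0.000125^(75/1000)·(1−e^(−0.04·74))/4.15 = 0.1921
IBU = (14.2/100)·51·0.1921·1000/20.0 = 69.5703
BU:GU = 69.5703/75

0.9276


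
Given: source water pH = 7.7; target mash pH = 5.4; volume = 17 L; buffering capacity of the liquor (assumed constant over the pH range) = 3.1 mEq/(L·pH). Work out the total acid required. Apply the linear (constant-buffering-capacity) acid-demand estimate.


acid = buffering capacity · (pH_source − pH_target) · V
acid = 3.1 · (7.7 − 5.4) · 17

121.2100 mEq


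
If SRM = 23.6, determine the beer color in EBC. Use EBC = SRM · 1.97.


EBC = 23.6 · 1.97

46.4920 EBC


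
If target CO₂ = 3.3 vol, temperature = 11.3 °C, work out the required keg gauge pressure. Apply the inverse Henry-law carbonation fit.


psi = vols/(0.01821 + 0.09011·e^(−0.04·T)) − 14.695
psi = 3.3/(0.01821 + 0.09011·e^(−0.04·11.3)) − 14.695

28.9836 psi


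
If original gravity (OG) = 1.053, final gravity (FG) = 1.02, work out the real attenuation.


AA = (OG−FG)/(OG−1)·100;  RA = AA·0.8192
AA = (1.053 − 1.02)/(1.053 − 1)·100 = 62.2642
RA = 62.2642·0.8192

51.0068 %


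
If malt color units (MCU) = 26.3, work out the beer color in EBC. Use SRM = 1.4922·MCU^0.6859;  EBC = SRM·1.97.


SRM = 1.4922·26.3^0.6859 = 14.0532
EBC = 14.0532·1.97

27.6848 EBC


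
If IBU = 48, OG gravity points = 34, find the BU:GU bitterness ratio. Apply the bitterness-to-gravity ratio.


BU:GU = IBU / OG_points
BU:GU = 48 / 34

1.4118


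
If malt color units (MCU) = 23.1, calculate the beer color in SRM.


SRM = 1.4922 · MCU^0.6859
SRM = 1.4922 · 23.1^0.6859

12.8567 SRM


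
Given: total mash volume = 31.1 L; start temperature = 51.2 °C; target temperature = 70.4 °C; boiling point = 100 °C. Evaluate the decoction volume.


V_dec = V_total·(T_target − T_start)/(T_boil − T_start)
V_dec = 31.1·(70.4 − 51.2)/(100 − 51.2)

12.2361 L


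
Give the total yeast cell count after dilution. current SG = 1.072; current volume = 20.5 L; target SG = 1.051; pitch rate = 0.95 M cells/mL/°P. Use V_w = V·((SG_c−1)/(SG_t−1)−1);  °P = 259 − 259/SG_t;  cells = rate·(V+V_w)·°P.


V_w = 20.5·((1.072−1)/(1.051−1)−1) = 8.4412
V_final = 20.5 + 8.4412 = 28.9412
°P = 259 − 259/1.051 = 12.5680
cells = 0.95·28.9412·12.5680

345.5469 billion cells


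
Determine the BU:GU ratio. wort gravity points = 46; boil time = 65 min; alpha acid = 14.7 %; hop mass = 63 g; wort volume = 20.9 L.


U = 1.65·0.000125^(GP/1000)·(1−e^(−0.04t))/4.15;  IBU = (α/100)·m·U·1000/V;  BU:GU = IBU/GP
U = 1.65·0.000125^(46/1000)·(1−e^(−0.04·65))/4.15 = 0.2434
IBU = (14.7/100)·63·0.2434·1000/20.9 = 107.8668
BU:GU = 107.8668/46

2.3449


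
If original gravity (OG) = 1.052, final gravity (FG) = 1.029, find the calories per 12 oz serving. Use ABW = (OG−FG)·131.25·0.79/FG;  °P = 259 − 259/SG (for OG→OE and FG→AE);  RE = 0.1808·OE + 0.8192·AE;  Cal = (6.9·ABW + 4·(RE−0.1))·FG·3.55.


ABW = (1.052 − 1.029)·131.25·0.79/1.029 = 2.3176
OE = 259 − 259/1.052 = 12.8023 °P
AE = 259 − 259/1.029 = 7.2993 °P
RE = 0.1808·12.8023 + 0.8192·7.2993 = 8.2943 °P
Cal = (6.9·2.3176 + 4·(8.2943−0.1))·1.029·3.55

178.1488 kcal


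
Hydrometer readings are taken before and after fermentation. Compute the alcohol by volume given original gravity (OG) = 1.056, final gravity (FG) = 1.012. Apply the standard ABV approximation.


ABV = (OG − FG) · 131.25
ABV = (1.056 − 1.012) · 131.25

5.7750 % ABV


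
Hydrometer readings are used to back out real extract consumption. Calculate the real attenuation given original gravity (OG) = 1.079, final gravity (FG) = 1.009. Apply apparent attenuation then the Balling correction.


AA = (OG−FG)/(OG−1)·100;  RA = AA·0.8192
AA = (1.079 − 1.009)/(1.079 − 1)·100 = 88.6076
RA = 88.6076·0.8192

72.5873 %


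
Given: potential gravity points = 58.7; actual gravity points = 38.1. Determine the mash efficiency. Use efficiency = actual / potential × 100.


efficiency = 38.1 / 58.7 × 100

64.9063 %


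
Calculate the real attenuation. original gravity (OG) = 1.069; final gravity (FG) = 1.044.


AA = (OG−FG)/(OG−1)·100;  RA = AA·0.8192
AA = (1.069 − 1.044)/(1.069 − 1)·100 = 36.2319
RA = 36.2319·0.8192

29.6812 %


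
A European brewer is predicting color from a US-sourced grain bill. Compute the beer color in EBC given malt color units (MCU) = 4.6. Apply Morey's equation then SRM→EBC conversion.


SRM = 1.4922·MCU^0.6859;  EBC = SRM·1.97
SRM = 1.4922·4.6^0.6859 = 4.2502
EBC = 4.2502·1.97

8.3730 EBC


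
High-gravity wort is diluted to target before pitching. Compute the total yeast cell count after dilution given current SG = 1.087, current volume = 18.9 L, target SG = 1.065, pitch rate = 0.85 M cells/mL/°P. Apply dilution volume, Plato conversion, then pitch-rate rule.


V_w = V·((SG_c−1)/(SG_t−1)−1);  °P = 259 − 259/SG_t;  cells = rate·(V+V_w)·°P
V_w = 18.9·((1.087−1)/(1.065−1)−1) = 6.3969
V_final = 18.9 + 6.3969 = 25.2969
°P = 259 − 259/1.065 = 15.8075
cells = 0.85·25.2969·15.8075

339.8992 billion cells


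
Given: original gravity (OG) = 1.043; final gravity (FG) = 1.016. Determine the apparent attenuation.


AA = (OG − FG)/(OG − 1) · 100
AA = (1.043 − 1.016)/(1.043 − 1) · 100

62.7907 %


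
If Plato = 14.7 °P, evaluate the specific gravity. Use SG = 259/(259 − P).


SG = 259/(259 − 14.7)

1.0602


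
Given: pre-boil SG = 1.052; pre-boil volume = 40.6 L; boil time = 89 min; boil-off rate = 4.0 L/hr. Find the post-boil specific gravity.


V_post = V_pre − rate·(t/60);  SG_post = 1 + (SG_pre−1)·V_pre/V_post
V_post = 40.6 − 4.0·(89/60) = 34.6667
SG_post = 1 + (1.052 − 1)·40.6/34.6667

1.0609


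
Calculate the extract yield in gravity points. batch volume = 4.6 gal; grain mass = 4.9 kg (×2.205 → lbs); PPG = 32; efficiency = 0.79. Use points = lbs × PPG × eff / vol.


lbs = 4.9 × 2.205 = 10.8045
points = 10.8045 × 32 × 0.79 / 4.6

59.3778 points


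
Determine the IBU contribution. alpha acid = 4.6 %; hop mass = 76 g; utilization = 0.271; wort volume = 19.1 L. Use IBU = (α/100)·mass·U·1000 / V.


IBU = (4.6/100)·76·0.271·1000 / 19.1

49.6029 IBU


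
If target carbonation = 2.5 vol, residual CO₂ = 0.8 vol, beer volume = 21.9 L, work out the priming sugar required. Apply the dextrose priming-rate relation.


sugar = (target − residual)·4.0·V
sugar = (2.5 − 0.8)·4.0·21.9

148.9200 g


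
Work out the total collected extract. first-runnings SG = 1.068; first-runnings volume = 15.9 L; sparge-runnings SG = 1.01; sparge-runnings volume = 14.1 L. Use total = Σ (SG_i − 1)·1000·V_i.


first = (1.068 − 1)·1000·15.9 = 1081.2000
sparge = (1.01 − 1)·1000·14.1 = 141.0000
total = 1081.2000 + 141.0000

1222.2000 gravity·L


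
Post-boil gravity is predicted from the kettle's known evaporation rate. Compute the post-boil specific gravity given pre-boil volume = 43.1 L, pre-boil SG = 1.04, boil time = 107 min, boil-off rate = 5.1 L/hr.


V_post = V_pre − rate·(t/60);  SG_post = 1 + (SG_pre−1)·V_pre/V_post
V_post = 43.1 − 5.1·(107/60) = 34.0050
SG_post = 1 + (1.04 − 1)·43.1/34.0050

1.0507


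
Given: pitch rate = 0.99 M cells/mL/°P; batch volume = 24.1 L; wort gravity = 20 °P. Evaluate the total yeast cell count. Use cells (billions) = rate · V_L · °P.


cells = 0.99 · 24.1 · 20

477.1800 billion cells


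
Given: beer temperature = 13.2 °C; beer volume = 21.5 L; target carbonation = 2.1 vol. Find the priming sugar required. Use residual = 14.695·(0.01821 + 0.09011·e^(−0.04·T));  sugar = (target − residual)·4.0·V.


residual = 14.695·(0.01821 + 0.09011·e^(−0.04·13.2)) = 1.0486
sugar = (2.1 − 1.0486)·4.0·21.5

90.4232 g


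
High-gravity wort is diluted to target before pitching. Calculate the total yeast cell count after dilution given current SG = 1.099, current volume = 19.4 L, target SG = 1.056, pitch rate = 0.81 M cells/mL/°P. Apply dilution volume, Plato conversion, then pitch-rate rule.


V_w = V·((SG_c−1)/(SG_t−1)−1);  °P = 259 − 259/SG_t;  cells = rate·(V+V_w)·°P
V_w = 19.4·((1.099−1)/(1.056−1)−1) = 14.8964
V_final = 19.4 + 14.8964 = 34.2964
°P = 259 − 259/1.056 = 13.7348
cells = 0.81·34.2964·13.7348

381.5556 billion cells


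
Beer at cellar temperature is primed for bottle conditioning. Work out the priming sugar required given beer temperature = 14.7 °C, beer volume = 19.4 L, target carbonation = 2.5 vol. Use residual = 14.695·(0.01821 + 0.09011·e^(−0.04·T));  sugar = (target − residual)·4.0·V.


residual = 14.695·(0.01821 + 0.09011·e^(−0.04·14.7)) = 1.0031
sugar = (2.5 − 1.0031)·4.0·19.4

116.1604 g


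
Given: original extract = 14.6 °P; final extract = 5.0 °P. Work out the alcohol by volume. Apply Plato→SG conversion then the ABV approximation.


SG = 259/(259 − P);  ABV = (OG − FG)·131.25
OG = 259/(259 − 14.6) = 1.0597
FG = 259/(259 − 5.0) = 1.0197
ABV = (1.0597 − 1.0197)·131.25

5.2570 % ABV


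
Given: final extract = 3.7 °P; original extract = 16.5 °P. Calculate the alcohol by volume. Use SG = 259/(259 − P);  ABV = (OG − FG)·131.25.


OG = 259/(259 − 16.5) = 1.0680
FG = 259/(259 − 3.7) = 1.0145
ABV = (1.0680 − 1.0145)·131.25

7.0282 % ABV


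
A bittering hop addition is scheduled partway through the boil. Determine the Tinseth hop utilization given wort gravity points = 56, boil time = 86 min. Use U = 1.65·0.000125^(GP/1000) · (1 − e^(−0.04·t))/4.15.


bigness = 1.65·0.000125^(56/1000) = 0.9975
boil_factor = (1 − e^(−0.04·86))/4.15 = 0.2332
U = 0.9975 · 0.2332

0.2327


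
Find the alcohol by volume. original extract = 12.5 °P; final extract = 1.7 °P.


SG = 259/(259 − P);  ABV = (OG − FG)·131.25
OG = 259/(259 − 12.5) = 1.0507
FG = 259/(259 − 1.7) = 1.0066
ABV = (1.0507 − 1.0066)·131.25

5.7885 % ABV


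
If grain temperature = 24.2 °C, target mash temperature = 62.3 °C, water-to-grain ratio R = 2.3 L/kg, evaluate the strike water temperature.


T_strike = (0.41/R)·(T_mash − T_grain) + T_mash
T_strike = (0.41/2.3)·(62.3 − 24.2) + 62.3

69.0917 °C


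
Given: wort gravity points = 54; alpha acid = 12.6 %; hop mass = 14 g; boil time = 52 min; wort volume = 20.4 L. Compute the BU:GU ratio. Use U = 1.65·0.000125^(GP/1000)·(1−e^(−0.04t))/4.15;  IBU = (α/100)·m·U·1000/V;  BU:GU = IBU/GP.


U = 1.65·0.000125^(54/1000)·(1−e^(−0.04·52))/4.15 = 0.2141
IBU = (12.6/100)·14·0.2141·1000/20.4 = 18.5174
BU:GU = 18.5174/54

0.3429


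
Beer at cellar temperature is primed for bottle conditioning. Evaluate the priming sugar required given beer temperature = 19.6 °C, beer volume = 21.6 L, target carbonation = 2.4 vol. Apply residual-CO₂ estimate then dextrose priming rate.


residual = 14.695·(0.01821 + 0.09011·e^(−0.04·T));  sugar = (target − residual)·4.0·V
residual = 14.695·(0.01821 + 0.09011·e^(−0.04·19.6)) = 0.8722
sugar = (2.4 − 0.8722)·4.0·21.6

132.0038 g


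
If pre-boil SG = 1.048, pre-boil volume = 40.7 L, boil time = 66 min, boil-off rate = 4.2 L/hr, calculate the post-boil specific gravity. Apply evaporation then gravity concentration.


V_post = V_pre − rate·(t/60);  SG_post = 1 + (SG_pre−1)·V_pre/V_post
V_post = 40.7 − 4.2·(66/60) = 36.0800
SG_post = 1 + (1.048 − 1)·40.7/36.0800

1.0541


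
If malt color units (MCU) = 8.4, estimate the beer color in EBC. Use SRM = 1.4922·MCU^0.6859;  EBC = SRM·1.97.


SRM = 1.4922·8.4^0.6859 = 6.4238
EBC = 6.4238·1.97

12.6548 EBC


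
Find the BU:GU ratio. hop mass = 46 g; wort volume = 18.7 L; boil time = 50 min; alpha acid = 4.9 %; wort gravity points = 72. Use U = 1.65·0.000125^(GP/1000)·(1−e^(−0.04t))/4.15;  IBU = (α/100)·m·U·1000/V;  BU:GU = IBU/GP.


U = 1.65·0.000125^(72/1000)·(1−e^(−0.04·50))/4.15 = 0.1800
IBU = (4.9/100)·46·0.1800·1000/18.7 = 21.6957
BU:GU = 21.6957/72

0.3013


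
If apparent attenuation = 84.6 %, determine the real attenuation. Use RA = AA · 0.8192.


RA = 84.6 · 0.8192

69.3043 %


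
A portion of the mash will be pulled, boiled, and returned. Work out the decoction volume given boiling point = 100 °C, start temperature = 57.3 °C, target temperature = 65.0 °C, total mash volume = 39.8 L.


V_dec = V_total·(T_target − T_start)/(T_boil − T_start)
V_dec = 39.8·(65.0 − 57.3)/(100 − 57.3)

7.1770 L


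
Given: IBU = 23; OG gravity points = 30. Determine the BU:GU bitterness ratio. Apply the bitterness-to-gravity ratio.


BU:GU = IBU / OG_points
BU:GU = 23 / 30

0.7667


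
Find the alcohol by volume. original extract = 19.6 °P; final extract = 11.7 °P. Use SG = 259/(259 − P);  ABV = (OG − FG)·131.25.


OG = 259/(259 − 19.6) = 1.0819
FG = 259/(259 − 11.7) = 1.0473
ABV = (1.0819 − 1.0473)·131.25

4.5361 % ABV


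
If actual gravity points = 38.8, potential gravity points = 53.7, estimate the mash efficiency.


efficiency = actual / potential × 100
efficiency = 38.8 / 53.7 × 100

72.2533 %


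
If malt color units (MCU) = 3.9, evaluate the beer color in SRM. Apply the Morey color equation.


SRM = 1.4922 · MCU^0.6859
SRM = 1.4922 · 3.9^0.6859

3.7952 SRM


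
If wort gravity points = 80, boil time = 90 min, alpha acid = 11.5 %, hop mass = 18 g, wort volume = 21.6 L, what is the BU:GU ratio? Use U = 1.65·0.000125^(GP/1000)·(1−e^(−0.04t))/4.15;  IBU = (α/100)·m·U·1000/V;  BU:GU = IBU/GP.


U = 1.65·0.000125^(80/1000)·(1−e^(−0.04·90))/4.15 = 0.1884
IBU = (11.5/100)·18·0.1884·1000/21.6 = 18.0582
BU:GU = 18.0582/80

0.2257


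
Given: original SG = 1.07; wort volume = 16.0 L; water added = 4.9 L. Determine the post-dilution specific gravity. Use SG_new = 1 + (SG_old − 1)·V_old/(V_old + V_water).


pts = (1.07 − 1)·1000·16.0/(16.0 + 4.9) = 53.5885
SG_new = 1 + 53.5885/1000

1.0536


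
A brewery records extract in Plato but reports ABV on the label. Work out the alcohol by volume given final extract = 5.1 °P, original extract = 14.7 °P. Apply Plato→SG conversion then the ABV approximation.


SG = 259/(259 − P);  ABV = (OG − FG)·131.25
OG = 259/(259 − 14.7) = 1.0602
FG = 259/(259 − 5.1) = 1.0201
ABV = (1.0602 − 1.0201)·131.25

5.2612 % ABV


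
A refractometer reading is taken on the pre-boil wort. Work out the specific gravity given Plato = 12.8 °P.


SG = 259/(259 − P)
SG = 259/(259 − 12.8)

1.0520


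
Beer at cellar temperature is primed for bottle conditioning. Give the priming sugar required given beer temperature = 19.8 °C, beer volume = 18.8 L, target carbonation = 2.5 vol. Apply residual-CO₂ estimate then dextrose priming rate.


residual = 14.695·(0.01821 + 0.09011·e^(−0.04·T));  sugar = (target − residual)·4.0·V
residual = 14.695·(0.01821 + 0.09011·e^(−0.04·19.8)) = 0.8674
sugar = (2.5 − 0.8674)·4.0·18.8

122.7744 g


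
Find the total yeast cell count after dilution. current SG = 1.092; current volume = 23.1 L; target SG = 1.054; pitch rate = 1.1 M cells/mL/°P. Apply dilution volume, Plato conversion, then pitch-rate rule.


V_w = V·((SG_c−1)/(SG_t−1)−1);  °P = 259 − 259/SG_t;  cells = rate·(V+V_w)·°P
V_w = 23.1·((1.092−1)/(1.054−1)−1) = 16.2556
V_final = 23.1 + 16.2556 = 39.3556
°P = 259 − 259/1.054 = 13.2694
cells = 1.1·39.3556·13.2694

574.4492 billion cells


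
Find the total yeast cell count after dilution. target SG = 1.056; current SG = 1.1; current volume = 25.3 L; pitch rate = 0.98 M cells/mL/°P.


V_w = V·((SG_c−1)/(SG_t−1)−1);  °P = 259 − 259/SG_t;  cells = rate·(V+V_w)·°P
V_w = 25.3·((1.1−1)/(1.056−1)−1) = 19.8786
V_final = 25.3 + 19.8786 = 45.1786
°P = 259 − 259/1.056 = 13.7348
cells = 0.98·45.1786·13.7348

608.1104 billion cells


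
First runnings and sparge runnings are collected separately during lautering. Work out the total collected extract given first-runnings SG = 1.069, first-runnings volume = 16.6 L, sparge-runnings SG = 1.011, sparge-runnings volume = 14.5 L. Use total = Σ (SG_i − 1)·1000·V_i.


first = (1.069 − 1)·1000·16.6 = 1145.4000
sparge = (1.011 − 1)·1000·14.5 = 159.5000
total = 1145.4000 + 159.5000

1304.9000 gravity·L


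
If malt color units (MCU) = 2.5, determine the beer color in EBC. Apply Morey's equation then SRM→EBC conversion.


SRM = 1.4922·MCU^0.6859;  EBC = SRM·1.97
SRM = 1.4922·2.5^0.6859 = 2.7975
EBC = 2.7975·1.97

5.5111 EBC


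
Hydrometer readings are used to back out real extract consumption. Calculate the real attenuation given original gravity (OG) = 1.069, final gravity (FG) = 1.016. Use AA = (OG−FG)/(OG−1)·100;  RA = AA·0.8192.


AA = (1.069 − 1.016)/(1.069 − 1)·100 = 76.8116
RA = 76.8116·0.8192

62.9241 %


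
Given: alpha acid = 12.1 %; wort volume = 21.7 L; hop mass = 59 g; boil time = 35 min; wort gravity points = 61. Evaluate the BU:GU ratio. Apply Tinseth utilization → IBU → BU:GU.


U = 1.65·0.000125^(GP/1000)·(1−e^(−0.04t))/4.15;  IBU = (α/100)·m·U·1000/V;  BU:GU = IBU/GP
U = 1.65·0.000125^(61/1000)·(1−e^(−0.04·35))/4.15 = 0.1731
IBU = (12.1/100)·59·0.1731·1000/21.7 = 56.9577
BU:GU = 56.9577/61

0.9337


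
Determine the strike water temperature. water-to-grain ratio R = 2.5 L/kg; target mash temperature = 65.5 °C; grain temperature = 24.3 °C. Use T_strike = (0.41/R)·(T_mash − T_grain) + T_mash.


T_strike = (0.41/2.5)·(65.5 − 24.3) + 65.5

72.2568 °C


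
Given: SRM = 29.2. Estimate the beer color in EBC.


EBC = SRM · 1.97
EBC = 29.2 · 1.97

57.5240 EBC


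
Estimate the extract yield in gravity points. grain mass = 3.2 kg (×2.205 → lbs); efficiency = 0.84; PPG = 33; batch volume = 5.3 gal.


points = lbs × PPG × eff / vol
lbs = 3.2 × 2.205 = 7.0560
points = 7.0560 × 33 × 0.84 / 5.3

36.9042 points


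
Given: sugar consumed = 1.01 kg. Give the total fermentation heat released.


Q = m_sugar · 590 kJ/kg
Q = 1.01 · 590

595.9000 kJ


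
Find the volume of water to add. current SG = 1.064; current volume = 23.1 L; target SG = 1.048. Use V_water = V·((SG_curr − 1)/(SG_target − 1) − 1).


V_water = 23.1·((1.064 − 1)/(1.048 − 1) − 1)

7.7000 L


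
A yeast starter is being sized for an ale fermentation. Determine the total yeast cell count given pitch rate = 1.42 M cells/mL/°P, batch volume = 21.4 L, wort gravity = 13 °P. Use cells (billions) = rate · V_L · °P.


cells = 1.42 · 21.4 · 13

395.0440 billion cells


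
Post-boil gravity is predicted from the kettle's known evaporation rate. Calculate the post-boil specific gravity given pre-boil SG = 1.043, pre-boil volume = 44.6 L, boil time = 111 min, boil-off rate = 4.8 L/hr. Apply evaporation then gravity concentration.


V_post = V_pre − rate·(t/60);  SG_post = 1 + (SG_pre−1)·V_pre/V_post
V_post = 44.6 − 4.8·(111/60) = 35.7200
SG_post = 1 + (1.043 − 1)·44.6/35.7200

1.0537


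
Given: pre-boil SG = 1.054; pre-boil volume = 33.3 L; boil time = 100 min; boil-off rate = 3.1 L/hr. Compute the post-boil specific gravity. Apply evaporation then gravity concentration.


V_post = V_pre − rate·(t/60);  SG_post = 1 + (SG_pre−1)·V_pre/V_post
V_post = 33.3 − 3.1·(100/60) = 28.1333
SG_post = 1 + (1.054 − 1)·33.3/28.1333

1.0639


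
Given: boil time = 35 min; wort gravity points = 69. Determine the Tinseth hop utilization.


U = 1.65·0.000125^(GP/1000) · (1 − e^(−0.04·t))/4.15
bigness = 1.65·0.000125^(69/1000) = 0.8875
boil_factor = (1 − e^(−0.04·35))/4.15 = 0.1815
U = 0.8875 · 0.1815

0.1611


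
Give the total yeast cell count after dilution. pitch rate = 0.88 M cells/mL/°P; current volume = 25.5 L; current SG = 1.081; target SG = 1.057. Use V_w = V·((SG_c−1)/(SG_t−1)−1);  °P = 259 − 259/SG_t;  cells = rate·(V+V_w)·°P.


V_w = 25.5·((1.081−1)/(1.057−1)−1) = 10.7368
V_final = 25.5 + 10.7368 = 36.2368
°P = 259 − 259/1.057 = 13.9669
cells = 0.88·36.2368·13.9669

445.3820 billion cells


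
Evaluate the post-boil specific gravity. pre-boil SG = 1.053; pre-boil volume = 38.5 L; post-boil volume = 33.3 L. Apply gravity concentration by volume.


SG_post = 1 + (SG_pre − 1)·V_pre/V_post
pts_pre = (1.053 − 1)·1000 = 53.0000
pts_post = 53.0000·38.5/33.3 = 61.2763
SG_post = 1 + 61.2763/1000

1.0613


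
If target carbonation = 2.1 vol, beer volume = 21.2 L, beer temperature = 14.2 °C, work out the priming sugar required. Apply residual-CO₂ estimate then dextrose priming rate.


residual = 14.695·(0.01821 + 0.09011·e^(−0.04·T));  sugar = (target − residual)·4.0·V
residual = 14.695·(0.01821 + 0.09011·e^(−0.04·14.2)) = 1.0179
sugar = (2.1 − 1.0179)·4.0·21.2

91.7583 g


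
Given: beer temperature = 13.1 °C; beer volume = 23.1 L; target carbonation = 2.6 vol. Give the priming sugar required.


residual = 14.695·(0.01821 + 0.09011·e^(−0.04·T));  sugar = (target − residual)·4.0·V
residual = 14.695·(0.01821 + 0.09011·e^(−0.04·13.1)) = 1.0517
sugar = (2.6 − 1.0517)·4.0·23.1

143.0632 g


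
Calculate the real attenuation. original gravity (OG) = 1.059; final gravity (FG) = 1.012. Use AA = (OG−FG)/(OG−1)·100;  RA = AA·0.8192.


AA = (1.059 − 1.012)/(1.059 − 1)·100 = 79.6610
RA = 79.6610·0.8192

65.2583 %


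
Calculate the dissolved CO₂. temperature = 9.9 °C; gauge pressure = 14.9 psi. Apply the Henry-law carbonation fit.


vols = (P + 14.695)·(0.01821 + 0.09011·e^(−0.04·T))
vols = (14.9 + 14.695)·(0.01821 + 0.09011·e^(−0.04·9.9))

2.3337 volumes


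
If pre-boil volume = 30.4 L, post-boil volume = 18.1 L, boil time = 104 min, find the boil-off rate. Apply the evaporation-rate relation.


rate = (V_pre − V_post) / (t_min/60)
rate = (30.4 − 18.1) / (104/60)

7.0962 L/hr


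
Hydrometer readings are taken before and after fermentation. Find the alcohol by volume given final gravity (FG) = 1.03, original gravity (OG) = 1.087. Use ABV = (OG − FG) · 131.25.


ABV = (1.087 − 1.03) · 131.25

7.4812 % ABV


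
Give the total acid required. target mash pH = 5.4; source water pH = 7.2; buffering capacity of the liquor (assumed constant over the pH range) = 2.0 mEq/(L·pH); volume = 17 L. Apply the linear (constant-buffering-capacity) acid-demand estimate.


acid = buffering capacity · (pH_source − pH_target) · V
acid = 2.0 · (7.2 − 5.4) · 17

61.2000 mEq


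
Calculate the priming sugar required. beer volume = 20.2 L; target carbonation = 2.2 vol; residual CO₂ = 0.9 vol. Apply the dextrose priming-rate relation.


sugar = (target − residual)·4.0·V
sugar = (2.2 − 0.9)·4.0·20.2

105.0400 g


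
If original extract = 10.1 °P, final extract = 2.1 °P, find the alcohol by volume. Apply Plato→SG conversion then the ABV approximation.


SG = 259/(259 − P);  ABV = (OG − FG)·131.25
OG = 259/(259 − 10.1) = 1.0406
FG = 259/(259 − 2.1) = 1.0082
ABV = (1.0406 − 1.0082)·131.25

4.2530 % ABV


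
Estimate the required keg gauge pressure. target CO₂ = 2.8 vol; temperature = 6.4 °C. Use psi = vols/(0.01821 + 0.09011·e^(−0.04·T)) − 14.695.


psi = 2.8/(0.01821 + 0.09011·e^(−0.04·6.4)) − 14.695

17.1348 psi


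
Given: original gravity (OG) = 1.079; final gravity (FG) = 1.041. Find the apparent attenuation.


AA = (OG − FG)/(OG − 1) · 100
AA = (1.079 − 1.041)/(1.079 − 1) · 100

48.1013 %


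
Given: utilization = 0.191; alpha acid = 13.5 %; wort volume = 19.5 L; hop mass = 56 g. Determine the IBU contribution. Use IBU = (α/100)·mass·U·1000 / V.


IBU = (13.5/100)·56·0.191·1000 / 19.5

74.0492 IBU


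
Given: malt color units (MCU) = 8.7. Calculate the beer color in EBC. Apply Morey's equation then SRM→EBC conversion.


SRM = 1.4922·MCU^0.6859;  EBC = SRM·1.97
SRM = 1.4922·8.7^0.6859 = 6.5803
EBC = 6.5803·1.97

12.9631 EBC


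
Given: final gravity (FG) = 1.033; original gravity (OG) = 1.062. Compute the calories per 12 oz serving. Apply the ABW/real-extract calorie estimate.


ABW = (OG−FG)·131.25·0.79/FG;  °P = 259 − 259/SG (for OG→OE and FG→AE);  RE = 0.1808·OE + 0.8192·AE;  Cal = (6.9·ABW + 4·(RE−0.1))·FG·3.55
ABW = (1.062 − 1.033)·131.25·0.79/1.033 = 2.9109
OE = 259 − 259/1.062 = 15.1205 °P
AE = 259 − 259/1.033 = 8.2740 °P
RE = 0.1808·15.1205 + 0.8192·8.2740 = 9.5118 °P
Cal = (6.9·2.9109 + 4·(9.5118−0.1))·1.033·3.55

211.7131 kcal


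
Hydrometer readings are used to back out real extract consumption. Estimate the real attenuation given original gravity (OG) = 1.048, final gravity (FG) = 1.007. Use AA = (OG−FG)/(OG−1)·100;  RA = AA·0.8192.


AA = (1.048 − 1.007)/(1.048 − 1)·100 = 85.4167
RA = 85.4167·0.8192

69.9733 %


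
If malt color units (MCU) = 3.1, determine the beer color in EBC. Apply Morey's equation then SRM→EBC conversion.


SRM = 1.4922·MCU^0.6859;  EBC = SRM·1.97
SRM = 1.4922·3.1^0.6859 = 3.2423
EBC = 3.2423·1.97

6.3873 EBC


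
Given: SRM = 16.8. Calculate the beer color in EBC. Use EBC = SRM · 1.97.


EBC = 16.8 · 1.97

33.0960 EBC


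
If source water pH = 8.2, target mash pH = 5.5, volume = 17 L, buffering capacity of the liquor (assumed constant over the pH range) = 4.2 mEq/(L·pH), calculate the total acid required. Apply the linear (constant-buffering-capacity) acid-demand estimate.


acid = buffering capacity · (pH_source − pH_target) · V
acid = 4.2 · (8.2 − 5.5) · 17

192.7800 mEq


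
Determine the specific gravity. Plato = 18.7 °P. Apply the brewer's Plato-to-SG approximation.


SG = 259/(259 − P)
SG = 259/(259 − 18.7)

1.0778


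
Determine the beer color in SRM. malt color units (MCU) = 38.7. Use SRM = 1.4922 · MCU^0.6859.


SRM = 1.4922 · 38.7^0.6859

18.3163 SRM


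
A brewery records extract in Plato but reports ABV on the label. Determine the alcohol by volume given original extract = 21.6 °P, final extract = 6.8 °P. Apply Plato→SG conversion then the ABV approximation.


SG = 259/(259 − P);  ABV = (OG − FG)·131.25
OG = 259/(259 − 21.6) = 1.0910
FG = 259/(259 − 6.8) = 1.0270
ABV = (1.0910 − 1.0270)·131.25

8.4030 % ABV


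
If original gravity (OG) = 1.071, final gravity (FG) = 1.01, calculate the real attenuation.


AA = (OG−FG)/(OG−1)·100;  RA = AA·0.8192
AA = (1.071 − 1.01)/(1.071 − 1)·100 = 85.9155
RA = 85.9155·0.8192

70.3820 %


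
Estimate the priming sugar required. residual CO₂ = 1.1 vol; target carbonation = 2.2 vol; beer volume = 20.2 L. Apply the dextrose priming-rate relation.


sugar = (target − residual)·4.0·V
sugar = (2.2 − 1.1)·4.0·20.2

88.8800 g


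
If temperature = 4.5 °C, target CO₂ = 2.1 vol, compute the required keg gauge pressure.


psi = vols/(0.01821 + 0.09011·e^(−0.04·T)) − 14.695
psi = 2.1/(0.01821 + 0.09011·e^(−0.04·4.5)) − 14.695

7.7706 psi


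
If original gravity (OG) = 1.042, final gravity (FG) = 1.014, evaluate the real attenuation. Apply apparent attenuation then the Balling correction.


AA = (OG−FG)/(OG−1)·100;  RA = AA·0.8192
AA = (1.042 − 1.014)/(1.042 − 1)·100 = 66.6667
RA = 66.6667·0.8192

54.6133 %


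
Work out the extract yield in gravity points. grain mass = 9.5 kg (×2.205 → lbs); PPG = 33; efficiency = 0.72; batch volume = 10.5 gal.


points = lbs × PPG × eff / vol
lbs = 9.5 × 2.205 = 20.9475
points = 20.9475 × 33 × 0.72 / 10.5

47.4012 points


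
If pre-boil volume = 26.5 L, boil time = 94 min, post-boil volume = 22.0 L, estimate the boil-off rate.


rate = (V_pre − V_post) / (t_min/60)
rate = (26.5 − 22.0) / (94/60)

2.8723 L/hr


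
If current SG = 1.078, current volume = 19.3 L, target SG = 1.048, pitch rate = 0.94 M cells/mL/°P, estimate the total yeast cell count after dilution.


V_w = V·((SG_c−1)/(SG_t−1)−1);  °P = 259 − 259/SG_t;  cells = rate·(V+V_w)·°P
V_w = 19.3·((1.078−1)/(1.048−1)−1) = 12.0625
V_final = 19.3 + 12.0625 = 31.3625
°P = 259 − 259/1.048 = 11.8626
cells = 0.94·31.3625·11.8626

349.7182 billion cells


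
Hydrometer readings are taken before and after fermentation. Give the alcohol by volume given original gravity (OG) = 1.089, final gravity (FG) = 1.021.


ABV = (OG − FG) · 131.25
ABV = (1.089 − 1.021) · 131.25

8.9250 % ABV


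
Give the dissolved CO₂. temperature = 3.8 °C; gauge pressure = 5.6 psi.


vols = (P + 14.695)·(0.01821 + 0.09011·e^(−0.04·T))
vols = (5.6 + 14.695)·(0.01821 + 0.09011·e^(−0.04·3.8))

1.9405 volumes


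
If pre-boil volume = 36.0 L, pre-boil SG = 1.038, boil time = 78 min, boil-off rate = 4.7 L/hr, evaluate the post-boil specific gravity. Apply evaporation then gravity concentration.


V_post = V_pre − rate·(t/60);  SG_post = 1 + (SG_pre−1)·V_pre/V_post
V_post = 36.0 − 4.7·(78/60) = 29.8900
SG_post = 1 + (1.038 − 1)·36.0/29.8900

1.0458


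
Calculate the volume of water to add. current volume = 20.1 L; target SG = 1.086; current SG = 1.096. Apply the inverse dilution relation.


V_water = V·((SG_curr − 1)/(SG_target − 1) − 1)
V_water = 20.1·((1.096 − 1)/(1.086 − 1) − 1)

2.3372 L


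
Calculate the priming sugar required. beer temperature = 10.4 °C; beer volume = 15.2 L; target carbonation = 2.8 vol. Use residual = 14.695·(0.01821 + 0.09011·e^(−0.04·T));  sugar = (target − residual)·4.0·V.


residual = 14.695·(0.01821 + 0.09011·e^(−0.04·10.4)) = 1.1411
sugar = (2.8 − 1.1411)·4.0·15.2

100.8598 g


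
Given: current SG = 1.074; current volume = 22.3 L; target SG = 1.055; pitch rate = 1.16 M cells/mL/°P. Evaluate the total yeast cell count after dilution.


V_w = V·((SG_c−1)/(SG_t−1)−1);  °P = 259 − 259/SG_t;  cells = rate·(V+V_w)·°P
V_w = 22.3·((1.074−1)/(1.055−1)−1) = 7.7036
V_final = 22.3 + 7.7036 = 30.0036
°P = 259 − 259/1.055 = 13.5024
cells = 1.16·30.0036·13.5024

469.9394 billion cells


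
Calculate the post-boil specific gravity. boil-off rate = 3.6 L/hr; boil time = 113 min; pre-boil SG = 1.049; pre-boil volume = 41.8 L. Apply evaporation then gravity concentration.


V_post = V_pre − rate·(t/60);  SG_post = 1 + (SG_pre−1)·V_pre/V_post
V_post = 41.8 − 3.6·(113/60) = 35.0200
SG_post = 1 + (1.049 − 1)·41.8/35.0200

1.0585


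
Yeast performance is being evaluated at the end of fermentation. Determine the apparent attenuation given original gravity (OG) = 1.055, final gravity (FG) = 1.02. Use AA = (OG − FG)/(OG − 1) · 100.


AA = (1.055 − 1.02)/(1.055 − 1) · 100

63.6364 %


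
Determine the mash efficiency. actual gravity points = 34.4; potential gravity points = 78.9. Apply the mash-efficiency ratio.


efficiency = actual / potential × 100
efficiency = 34.4 / 78.9 × 100

43.5995 %


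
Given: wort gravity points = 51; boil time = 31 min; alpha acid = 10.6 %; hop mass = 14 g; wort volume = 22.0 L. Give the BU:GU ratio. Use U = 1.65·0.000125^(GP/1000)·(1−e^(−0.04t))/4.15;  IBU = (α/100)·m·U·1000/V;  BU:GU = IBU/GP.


U = 1.65·0.000125^(51/1000)·(1−e^(−0.04·31))/4.15 = 0.1787
IBU = (10.6/100)·14·0.1787·1000/22.0 = 12.0510
BU:GU = 12.0510/51

0.2363


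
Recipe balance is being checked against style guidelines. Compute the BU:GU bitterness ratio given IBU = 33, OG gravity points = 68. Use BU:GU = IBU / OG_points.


BU:GU = 33 / 68

0.4853


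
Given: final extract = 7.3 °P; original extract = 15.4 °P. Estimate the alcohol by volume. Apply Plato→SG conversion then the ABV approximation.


SG = 259/(259 − P);  ABV = (OG − FG)·131.25
OG = 259/(259 − 15.4) = 1.0632
FG = 259/(259 − 7.3) = 1.0290
ABV = (1.0632 − 1.0290)·131.25

4.4908 % ABV


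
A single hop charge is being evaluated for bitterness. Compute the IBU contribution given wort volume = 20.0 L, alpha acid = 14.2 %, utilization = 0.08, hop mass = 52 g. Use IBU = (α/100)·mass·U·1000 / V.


IBU = (14.2/100)·52·0.08·1000 / 20.0

29.5360 IBU


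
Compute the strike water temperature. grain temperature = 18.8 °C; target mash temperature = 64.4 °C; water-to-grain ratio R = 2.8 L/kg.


T_strike = (0.41/R)·(T_mash − T_grain) + T_mash
T_strike = (0.41/2.8)·(64.4 − 18.8) + 64.4

71.0771 °C


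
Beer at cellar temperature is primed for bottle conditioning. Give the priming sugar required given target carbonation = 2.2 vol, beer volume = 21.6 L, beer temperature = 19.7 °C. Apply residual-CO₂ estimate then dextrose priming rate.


residual = 14.695·(0.01821 + 0.09011·e^(−0.04·T));  sugar = (target − residual)·4.0·V
residual = 14.695·(0.01821 + 0.09011·e^(−0.04·19.7)) = 0.8698
sugar = (2.2 − 0.8698)·4.0·21.6

114.9323 g


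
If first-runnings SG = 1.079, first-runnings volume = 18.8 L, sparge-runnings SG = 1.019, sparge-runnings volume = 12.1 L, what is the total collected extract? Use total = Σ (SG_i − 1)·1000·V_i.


first = (1.079 − 1)·1000·18.8 = 1485.2000
sparge = (1.019 − 1)·1000·12.1 = 229.9000
total = 1485.2000 + 229.9000

1715.1000 gravity·L


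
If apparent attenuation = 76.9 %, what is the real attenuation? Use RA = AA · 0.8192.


RA = 76.9 · 0.8192

62.9965 %


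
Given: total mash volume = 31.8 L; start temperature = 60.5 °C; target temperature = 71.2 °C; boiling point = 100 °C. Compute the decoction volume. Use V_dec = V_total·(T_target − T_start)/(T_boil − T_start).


V_dec = 31.8·(71.2 − 60.5)/(100 − 60.5)

8.6142 L


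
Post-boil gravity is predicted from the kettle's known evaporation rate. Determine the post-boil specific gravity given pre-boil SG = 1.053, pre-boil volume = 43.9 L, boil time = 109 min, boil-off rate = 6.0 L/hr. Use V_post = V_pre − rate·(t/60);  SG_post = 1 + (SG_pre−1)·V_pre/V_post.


V_post = 43.9 − 6.0·(109/60) = 33.0000
SG_post = 1 + (1.053 − 1)·43.9/33.0000

1.0705


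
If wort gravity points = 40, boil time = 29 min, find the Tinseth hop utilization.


U = 1.65·0.000125^(GP/1000) · (1 − e^(−0.04·t))/4.15
bigness = 1.65·0.000125^(40/1000) = 1.1518
boil_factor = (1 − e^(−0.04·29))/4.15 = 0.1654
U = 1.1518 · 0.1654

0.1905


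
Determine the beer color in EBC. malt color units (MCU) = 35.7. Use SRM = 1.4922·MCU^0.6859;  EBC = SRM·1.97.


SRM = 1.4922·35.7^0.6859 = 17.3301
EBC = 17.3301·1.97

34.1404 EBC


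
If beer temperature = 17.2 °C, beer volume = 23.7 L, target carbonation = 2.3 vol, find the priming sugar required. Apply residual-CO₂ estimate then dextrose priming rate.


residual = 14.695·(0.01821 + 0.09011·e^(−0.04·T));  sugar = (target − residual)·4.0·V
residual = 14.695·(0.01821 + 0.09011·e^(−0.04·17.2)) = 0.9331
sugar = (2.3 − 0.9331)·4.0·23.7

129.5825 g
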